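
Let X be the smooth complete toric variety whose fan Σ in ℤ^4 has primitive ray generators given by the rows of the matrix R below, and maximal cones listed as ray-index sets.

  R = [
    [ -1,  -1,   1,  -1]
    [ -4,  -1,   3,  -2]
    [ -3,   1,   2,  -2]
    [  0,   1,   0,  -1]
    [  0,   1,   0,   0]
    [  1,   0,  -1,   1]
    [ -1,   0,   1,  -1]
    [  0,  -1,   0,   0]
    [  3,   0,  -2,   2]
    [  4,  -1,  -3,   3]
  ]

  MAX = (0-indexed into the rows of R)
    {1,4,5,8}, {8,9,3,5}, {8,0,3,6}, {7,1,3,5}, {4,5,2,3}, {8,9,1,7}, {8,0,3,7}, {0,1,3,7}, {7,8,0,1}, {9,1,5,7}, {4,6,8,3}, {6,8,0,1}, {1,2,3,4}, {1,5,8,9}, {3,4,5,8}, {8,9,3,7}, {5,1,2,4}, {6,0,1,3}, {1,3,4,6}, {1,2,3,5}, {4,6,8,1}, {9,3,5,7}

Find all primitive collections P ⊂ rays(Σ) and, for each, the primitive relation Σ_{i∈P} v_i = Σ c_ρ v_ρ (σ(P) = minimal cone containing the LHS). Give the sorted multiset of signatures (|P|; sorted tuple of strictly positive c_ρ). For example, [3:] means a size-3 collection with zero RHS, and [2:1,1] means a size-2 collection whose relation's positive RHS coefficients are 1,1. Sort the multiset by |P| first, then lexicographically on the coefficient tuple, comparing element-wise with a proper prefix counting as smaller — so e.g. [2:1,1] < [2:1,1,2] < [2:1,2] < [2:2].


|primitive collections| = 17. Relations:

  {4,7}:  v_{4} + v_{7} = 0  ⟹  sig = [2:]
  {5,6}:  v_{5} + v_{6} = 0  ⟹  sig = [2:]
  {0,4}:  v_{0} + v_{4} = v_{6}  ⟹  sig = [2:1]
  {0,5}:  v_{0} + v_{5} = v_{7}  ⟹  sig = [2:1]
  {2,8}:  v_{2} + v_{8} = v_{4}  ⟹  sig = [2:1]
  {2,9}:  v_{2} + v_{9} = v_{5}  ⟹  sig = [2:1]
  {6,7}:  v_{6} + v_{7} = v_{0}  ⟹  sig = [2:1]
  {0,2}:  v_{0} + v_{2} = v_{1} + v_{3}  ⟹  sig = [2:1,1]
  {4,9}:  v_{4} + v_{9} = v_{5} + v_{8}  ⟹  sig = [2:1,1]
  {6,9}:  v_{6} + v_{9} = v_{7} + v_{8}  ⟹  sig = [2:1,1]
  {2,6}:  v_{2} + v_{6} = v_{1} + v_{3} + v_{4}  ⟹  sig = [2:1,1,1]
  {2,7}:  v_{2} + v_{7} = v_{1} + v_{3} + v_{5}  ⟹  sig = [2:1,1,1]
  {0,9}:  v_{0} + v_{9} = 2·v_{7} + v_{8}  ⟹  sig = [2:1,2]
  {1,3,8}:  v_{1} + v_{3} + v_{8} = v_{6}  ⟹  sig = [3:1]
  {1,3,9}:  v_{1} + v_{3} + v_{9} = v_{7}  ⟹  sig = [3:1]
  {5,7,8}:  v_{5} + v_{7} + v_{8} = v_{9}  ⟹  sig = [3:1]
  {1,3,4,5}:  v_{1} + v_{3} + v_{4} + v_{5} = v_{2}  ⟹  sig = [4:1]

so the primitive-relation signature multiset is
[[2:], [2:], [2:1], [2:1], [2:1], [2:1], [2:1], [2:1,1], [2:1,1], [2:1,1], [2:1,1,1], [2:1,1,1], [2:1,2], [3:1], [3:1], [3:1], [4:1]]


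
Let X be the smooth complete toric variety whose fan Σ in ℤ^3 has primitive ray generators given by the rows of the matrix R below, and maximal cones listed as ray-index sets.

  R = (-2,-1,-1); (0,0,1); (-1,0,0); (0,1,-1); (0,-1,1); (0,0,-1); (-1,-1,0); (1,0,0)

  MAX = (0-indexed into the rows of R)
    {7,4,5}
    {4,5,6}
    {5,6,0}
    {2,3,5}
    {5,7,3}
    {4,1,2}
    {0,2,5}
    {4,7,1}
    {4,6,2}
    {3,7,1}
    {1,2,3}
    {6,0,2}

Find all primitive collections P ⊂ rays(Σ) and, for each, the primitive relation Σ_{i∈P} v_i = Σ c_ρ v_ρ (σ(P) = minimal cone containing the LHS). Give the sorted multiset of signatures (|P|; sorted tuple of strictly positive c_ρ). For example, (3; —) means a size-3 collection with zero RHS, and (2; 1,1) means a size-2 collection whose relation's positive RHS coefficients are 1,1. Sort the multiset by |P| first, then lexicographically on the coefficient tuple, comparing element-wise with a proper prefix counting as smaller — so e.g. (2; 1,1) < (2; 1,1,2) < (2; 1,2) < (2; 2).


Σ has 12 primitive collections:

  P={1,5}:  v_{1} + v_{5} = 0  ⇒ sig = (2; —)
  P={2,7}:  v_{2} + v_{7} = 0  ⇒ sig = (2; —)
  P={3,4}:  v_{3} + v_{4} = 0  ⇒ sig = (2; —)
  P={0,1}:  v_{0} + v_{1} = v_{2} + v_{6}  ⇒ sig = (2; 1,1)
  P={0,7}:  v_{0} + v_{7} = v_{5} + v_{6}  ⇒ sig = (2; 1,1)
  P={1,6}:  v_{1} + v_{6} = v_{2} + v_{4}  ⇒ sig = (2; 1,1)
  P={3,6}:  v_{3} + v_{6} = v_{2} + v_{5}  ⇒ sig = (2; 1,1)
  P={6,7}:  v_{6} + v_{7} = v_{4} + v_{5}  ⇒ sig = (2; 1,1)
  P={0,4}:  v_{0} + v_{4} = 2·v_{6}  ⇒ sig = (2; 2)
  P={0,3}:  v_{0} + v_{3} = 2·v_{2} + 2·v_{5}  ⇒ sig = (2; 2,2)
  P={2,4,5}:  v_{2} + v_{4} + v_{5} = v_{6}  ⇒ sig = (3; 1)
  P={2,5,6}:  v_{2} + v_{5} + v_{6} = v_{0}  ⇒ sig = (3; 1)

Signatures (|P|; sorted positive RHS coefficients), sorted:
    |P|=2: 10 collections, coeffs (), (), (), (1,1), (1,1), (1,1), (1,1), (1,1), (2), (2,2)
    |P|=3: 2 collections, coeffs (1), (1)


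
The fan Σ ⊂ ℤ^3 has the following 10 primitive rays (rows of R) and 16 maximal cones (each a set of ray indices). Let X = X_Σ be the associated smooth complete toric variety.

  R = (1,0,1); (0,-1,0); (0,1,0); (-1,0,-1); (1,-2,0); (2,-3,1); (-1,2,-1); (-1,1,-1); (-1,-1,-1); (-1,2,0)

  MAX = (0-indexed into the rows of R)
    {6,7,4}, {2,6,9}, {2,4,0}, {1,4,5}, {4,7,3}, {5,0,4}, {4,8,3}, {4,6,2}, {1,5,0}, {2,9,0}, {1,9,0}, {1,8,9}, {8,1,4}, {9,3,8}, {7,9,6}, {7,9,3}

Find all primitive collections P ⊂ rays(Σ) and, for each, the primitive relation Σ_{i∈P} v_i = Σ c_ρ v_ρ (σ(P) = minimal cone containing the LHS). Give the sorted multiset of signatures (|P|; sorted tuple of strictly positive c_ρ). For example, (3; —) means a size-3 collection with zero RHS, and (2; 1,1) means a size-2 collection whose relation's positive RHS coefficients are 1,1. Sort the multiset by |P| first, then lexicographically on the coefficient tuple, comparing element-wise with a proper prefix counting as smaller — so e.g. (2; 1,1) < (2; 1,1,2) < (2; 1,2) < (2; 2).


The 22 primitive collections of Σ (r=10, n=3):

  • {0,3}:  v_{0} + v_{3} = 0  ⇒ sig = (2; —)
  • {1,2}:  v_{1} + v_{2} = 0  ⇒ sig = (2; —)
  • {4,9}:  v_{4} + v_{9} = 0  ⇒ sig = (2; —)
  • {0,7}:  v_{0} + v_{7} = v_{2}  ⇒ sig = (2; 1)
  • {0,8}:  v_{0} + v_{8} = v_{1}  ⇒ sig = (2; 1)
  • {1,3}:  v_{1} + v_{3} = v_{8}  ⇒ sig = (2; 1)
  • {1,6}:  v_{1} + v_{6} = v_{7}  ⇒ sig = (2; 1)
  • {1,7}:  v_{1} + v_{7} = v_{3}  ⇒ sig = (2; 1)
  • {2,3}:  v_{2} + v_{3} = v_{7}  ⇒ sig = (2; 1)
  • {2,7}:  v_{2} + v_{7} = v_{6}  ⇒ sig = (2; 1)
  • {2,8}:  v_{2} + v_{8} = v_{3}  ⇒ sig = (2; 1)
  • {5,7}:  v_{5} + v_{7} = v_{4}  ⇒ sig = (2; 1)
  • {2,5}:  v_{2} + v_{5} = v_{0} + v_{4}  ⇒ sig = (2; 1,1)
  • {3,5}:  v_{3} + v_{5} = v_{1} + v_{4}  ⇒ sig = (2; 1,1)
  • {5,6}:  v_{5} + v_{6} = v_{2} + v_{4}  ⇒ sig = (2; 1,1)
  • {5,9}:  v_{5} + v_{9} = v_{0} + v_{1}  ⇒ sig = (2; 1,1)
  • {6,8}:  v_{6} + v_{8} = v_{3} + v_{7}  ⇒ sig = (2; 1,1)
  • {5,8}:  v_{5} + v_{8} = 2·v_{1} + v_{4}  ⇒ sig = (2; 1,2)
  • {0,6}:  v_{0} + v_{6} = 2·v_{2}  ⇒ sig = (2; 2)
  • {3,6}:  v_{3} + v_{6} = 2·v_{7}  ⇒ sig = (2; 2)
  • {7,8}:  v_{7} + v_{8} = 2·v_{3}  ⇒ sig = (2; 2)
  • {0,1,4}:  v_{0} + v_{1} + v_{4} = v_{5}  ⇒ sig = (3; 1)

Signatures (|P|; sorted positive RHS coefficients), sorted:
    (2; —)
    (2; —)
    (2; —)
    (2; 1)
    (2; 1)
    (2; 1)
    (2; 1)
    (2; 1)
    (2; 1)
    (2; 1)
    (2; 1)
    (2; 1)
    (2; 1,1)
    (2; 1,1)
    (2; 1,1)
    (2; 1,1)
    (2; 1,1)
    (2; 1,2)
    (2; 2)
    (2; 2)
    (2; 2)
    (3; 1)


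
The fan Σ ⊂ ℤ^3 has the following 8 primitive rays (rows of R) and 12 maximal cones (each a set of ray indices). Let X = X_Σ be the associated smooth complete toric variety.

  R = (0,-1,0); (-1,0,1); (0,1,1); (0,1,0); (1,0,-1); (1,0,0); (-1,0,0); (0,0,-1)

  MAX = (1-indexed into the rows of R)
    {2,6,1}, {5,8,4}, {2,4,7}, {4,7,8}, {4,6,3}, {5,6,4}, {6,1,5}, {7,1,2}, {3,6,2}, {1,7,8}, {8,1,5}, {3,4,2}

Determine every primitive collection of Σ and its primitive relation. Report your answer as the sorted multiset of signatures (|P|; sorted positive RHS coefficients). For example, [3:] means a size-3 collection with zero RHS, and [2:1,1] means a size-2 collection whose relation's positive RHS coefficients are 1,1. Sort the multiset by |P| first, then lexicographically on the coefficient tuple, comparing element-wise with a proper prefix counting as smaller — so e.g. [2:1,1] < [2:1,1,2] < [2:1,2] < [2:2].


The 11 primitive collections of Σ (r=8, n=3):

  {1,4}:  v_{1} + v_{4} = 0 — sig = [2:]
  {2,5}:  v_{2} + v_{5} = 0 — sig = [2:]
  {6,7}:  v_{6} + v_{7} = 0 — sig = [2:]
  {2,8}:  v_{2} + v_{8} = v_{7} — sig = [2:1]
  {3,8}:  v_{3} + v_{8} = v_{4} — sig = [2:1]
  {5,7}:  v_{5} + v_{7} = v_{8} — sig = [2:1]
  {6,8}:  v_{6} + v_{8} = v_{5} — sig = [2:1]
  {1,3}:  v_{1} + v_{3} = v_{2} + v_{6} — sig = [2:1,1]
  {3,5}:  v_{3} + v_{5} = v_{4} + v_{6} — sig = [2:1,1]
  {3,7}:  v_{3} + v_{7} = v_{2} + v_{4} — sig = [2:1,1]
  {2,4,6}:  v_{2} + v_{4} + v_{6} = v_{3} — sig = [3:1]

Sorted signature multiset PRS(X):
    |P|=2: 10 collections, coeffs (), (), (), (1), (1), (1), (1), (1,1), (1,1), (1,1)
    |P|=3: 1 collection, coeffs (1)


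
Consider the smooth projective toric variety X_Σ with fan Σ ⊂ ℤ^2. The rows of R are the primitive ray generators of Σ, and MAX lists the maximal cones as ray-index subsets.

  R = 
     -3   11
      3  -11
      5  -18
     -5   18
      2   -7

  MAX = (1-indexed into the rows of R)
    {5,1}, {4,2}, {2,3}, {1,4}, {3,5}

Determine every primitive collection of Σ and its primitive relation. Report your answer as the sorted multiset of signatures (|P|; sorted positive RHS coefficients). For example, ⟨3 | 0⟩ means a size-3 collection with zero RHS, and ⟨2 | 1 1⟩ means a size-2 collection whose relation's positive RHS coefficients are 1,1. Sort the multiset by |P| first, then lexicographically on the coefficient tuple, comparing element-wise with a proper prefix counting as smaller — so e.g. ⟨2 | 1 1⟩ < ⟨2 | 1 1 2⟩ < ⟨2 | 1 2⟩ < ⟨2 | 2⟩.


Primitive collections (5):

  P={1,2}:  v_{1} + v_{2} = 0  so sig = ⟨2 | 0⟩
  P={3,4}:  v_{3} + v_{4} = 0  so sig = ⟨2 | 0⟩
  P={1,3}:  v_{1} + v_{3} = v_{5}  so sig = ⟨2 | 1⟩
  P={2,5}:  v_{2} + v_{5} = v_{3}  so sig = ⟨2 | 1⟩
  P={4,5}:  v_{4} + v_{5} = v_{1}  so sig = ⟨2 | 1⟩

Signatures (|P|; sorted positive RHS coefficients), sorted:
{ ⟨2 | 0⟩ ×2,  ⟨2 | 1⟩ ×3 }


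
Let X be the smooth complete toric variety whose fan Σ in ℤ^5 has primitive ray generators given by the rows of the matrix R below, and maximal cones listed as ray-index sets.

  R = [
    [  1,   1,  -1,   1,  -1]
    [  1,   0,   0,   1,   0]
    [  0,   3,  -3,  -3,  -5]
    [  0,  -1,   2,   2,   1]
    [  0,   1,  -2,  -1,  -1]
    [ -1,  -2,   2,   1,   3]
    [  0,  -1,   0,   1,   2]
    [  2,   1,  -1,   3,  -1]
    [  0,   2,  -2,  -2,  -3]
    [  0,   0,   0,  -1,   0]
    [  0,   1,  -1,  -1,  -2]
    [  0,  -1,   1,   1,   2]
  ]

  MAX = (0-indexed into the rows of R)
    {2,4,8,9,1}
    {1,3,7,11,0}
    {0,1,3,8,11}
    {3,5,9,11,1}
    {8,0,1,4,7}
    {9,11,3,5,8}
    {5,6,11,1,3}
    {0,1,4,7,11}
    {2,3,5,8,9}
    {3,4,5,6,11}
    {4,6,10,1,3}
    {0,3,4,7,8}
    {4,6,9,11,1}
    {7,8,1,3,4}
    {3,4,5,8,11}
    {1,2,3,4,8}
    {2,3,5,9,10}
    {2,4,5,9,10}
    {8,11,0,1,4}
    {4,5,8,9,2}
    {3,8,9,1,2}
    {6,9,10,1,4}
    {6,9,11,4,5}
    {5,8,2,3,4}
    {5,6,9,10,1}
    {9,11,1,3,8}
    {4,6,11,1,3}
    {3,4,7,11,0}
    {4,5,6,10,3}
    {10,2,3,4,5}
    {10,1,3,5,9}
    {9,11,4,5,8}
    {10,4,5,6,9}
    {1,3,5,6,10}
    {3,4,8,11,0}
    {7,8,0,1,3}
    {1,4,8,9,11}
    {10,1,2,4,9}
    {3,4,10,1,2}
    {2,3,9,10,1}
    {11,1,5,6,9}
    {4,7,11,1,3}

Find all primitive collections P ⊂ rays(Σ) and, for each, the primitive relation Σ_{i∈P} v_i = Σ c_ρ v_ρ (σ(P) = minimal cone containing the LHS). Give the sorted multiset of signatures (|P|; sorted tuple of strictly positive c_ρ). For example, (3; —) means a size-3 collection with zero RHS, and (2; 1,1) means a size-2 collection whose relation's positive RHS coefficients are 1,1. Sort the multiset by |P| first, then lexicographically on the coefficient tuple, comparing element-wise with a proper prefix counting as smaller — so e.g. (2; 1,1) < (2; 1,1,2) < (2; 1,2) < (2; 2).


Primitive collections (23):

  • {10,11}:  v_{10} + v_{11} = 0 ; sig = (2; —)
  • {2,11}:  v_{2} + v_{11} = v_{8} ; sig = (2; 1)
  • {6,8}:  v_{6} + v_{8} = v_{4} ; sig = (2; 1)
  • {8,10}:  v_{8} + v_{10} = v_{2} ; sig = (2; 1)
  • {2,6}:  v_{2} + v_{6} = v_{4} + v_{10} ; sig = (2; 1,1)
  • {7,9}:  v_{7} + v_{9} = v_{0} + v_{1} ; sig = (2; 1,1)
  • {0,5}:  v_{0} + v_{5} = v_{3} + v_{4} + v_{11} ; sig = (2; 1,1,1)
  • {0,9}:  v_{0} + v_{9} = v_{1} + v_{8} + v_{11} ; sig = (2; 1,1,1)
  • {0,10}:  v_{0} + v_{10} = v_{1} + v_{3} + v_{4} + v_{8} ; sig = (2; 1,1,1,1)
  • {0,2}:  v_{0} + v_{2} = v_{1} + v_{3} + v_{4} + 2·v_{8} ; sig = (2; 1,1,1,2)
  • {0,6}:  v_{0} + v_{6} = v_{1} + v_{3} + 2·v_{4} + v_{11} ; sig = (2; 1,1,1,2)
  • {5,7}:  v_{5} + v_{7} = v_{1} + 2·v_{3} + 2·v_{4} + v_{11} ; sig = (2; 1,1,2,2)
  • {7,10}:  v_{7} + v_{10} = 2·v_{1} + 2·v_{3} + 2·v_{4} + v_{8} ; sig = (2; 1,2,2,2)
  • {6,7}:  v_{6} + v_{7} = 2·v_{1} + 2·v_{3} + 3·v_{4} + v_{11} ; sig = (2; 1,2,2,3)
  • {2,7}:  v_{2} + v_{7} = 2·v_{1} + 2·v_{3} + 2·v_{4} + 2·v_{8} ; sig = (2; 2,2,2,2)
  • {1,5,8}:  v_{1} + v_{5} + v_{8} = 0 ; sig = (3; —)
  • {3,4,9}:  v_{3} + v_{4} + v_{9} = 0 ; sig = (3; —)
  • {1,2,5}:  v_{1} + v_{2} + v_{5} = v_{10} ; sig = (3; 1)
  • {1,4,5}:  v_{1} + v_{4} + v_{5} = v_{6} ; sig = (3; 1)
  • {3,6,9}:  v_{3} + v_{6} + v_{9} = v_{1} + v_{5} ; sig = (3; 1,1)
  • {7,8,11}:  v_{7} + v_{8} + v_{11} = 2·v_{0} ; sig = (3; 2)
  • {0,1,3,4}:  v_{0} + v_{1} + v_{3} + v_{4} = v_{7} ; sig = (4; 1)
  • {1,3,4,8,11}:  v_{1} + v_{3} + v_{4} + v_{8} + v_{11} = v_{0} ; sig = (5; 1)

Signatures (|P|; sorted positive RHS coefficients), sorted:
[(2; —), (2; 1), (2; 1), (2; 1), (2; 1,1), (2; 1,1), (2; 1,1,1), (2; 1,1,1), (2; 1,1,1,1), (2; 1,1,1,2), (2; 1,1,1,2), (2; 1,1,2,2), (2; 1,2,2,2), (2; 1,2,2,3), (2; 2,2,2,2), (3; —), (3; —), (3; 1), (3; 1), (3; 1,1), (3; 2), (4; 1), (5; 1)]


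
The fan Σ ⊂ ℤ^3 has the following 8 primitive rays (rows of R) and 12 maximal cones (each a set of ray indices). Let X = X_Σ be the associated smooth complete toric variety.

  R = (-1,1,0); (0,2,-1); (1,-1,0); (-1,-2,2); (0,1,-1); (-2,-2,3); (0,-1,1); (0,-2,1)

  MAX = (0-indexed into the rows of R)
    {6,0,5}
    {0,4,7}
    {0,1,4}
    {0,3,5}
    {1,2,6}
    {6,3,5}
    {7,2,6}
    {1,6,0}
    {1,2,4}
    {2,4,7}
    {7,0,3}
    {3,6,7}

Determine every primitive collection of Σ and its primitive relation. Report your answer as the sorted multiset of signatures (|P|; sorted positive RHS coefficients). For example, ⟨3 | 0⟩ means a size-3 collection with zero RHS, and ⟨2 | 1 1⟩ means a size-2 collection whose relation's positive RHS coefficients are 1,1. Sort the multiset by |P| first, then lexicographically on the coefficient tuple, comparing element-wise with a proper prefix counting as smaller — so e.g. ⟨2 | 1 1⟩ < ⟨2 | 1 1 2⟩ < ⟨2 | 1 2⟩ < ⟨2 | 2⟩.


12 collections generate NE(X_Σ); each relation:

  {0,2}:  v_{0} + v_{2} = 0 — sig = ⟨2 | 0⟩
  {1,7}:  v_{1} + v_{7} = 0 — sig = ⟨2 | 0⟩
  {4,6}:  v_{4} + v_{6} = 0 — sig = ⟨2 | 0⟩
  {1,3}:  v_{1} + v_{3} = v_{0} + v_{6} — sig = ⟨2 | 1 1⟩
  {2,3}:  v_{2} + v_{3} = v_{6} + v_{7} — sig = ⟨2 | 1 1⟩
  {2,5}:  v_{2} + v_{5} = v_{3} + v_{6} — sig = ⟨2 | 1 1⟩
  {3,4}:  v_{3} + v_{4} = v_{0} + v_{7} — sig = ⟨2 | 1 1⟩
  {4,5}:  v_{4} + v_{5} = v_{0} + v_{3} — sig = ⟨2 | 1 1⟩
  {5,7}:  v_{5} + v_{7} = 2·v_{3} — sig = ⟨2 | 2⟩
  {1,5}:  v_{1} + v_{5} = 2·v_{0} + 2·v_{6} — sig = ⟨2 | 2 2⟩
  {0,3,6}:  v_{0} + v_{3} + v_{6} = v_{5} — sig = ⟨3 | 1⟩
  {0,6,7}:  v_{0} + v_{6} + v_{7} = v_{3} — sig = ⟨3 | 1⟩

Hence PRS(X_Σ) =
{ ⟨2 | 0⟩ ×3,  ⟨2 | 1 1⟩ ×5,  ⟨2 | 2⟩,  ⟨2 | 2 2⟩,  ⟨3 | 1⟩ ×2 }


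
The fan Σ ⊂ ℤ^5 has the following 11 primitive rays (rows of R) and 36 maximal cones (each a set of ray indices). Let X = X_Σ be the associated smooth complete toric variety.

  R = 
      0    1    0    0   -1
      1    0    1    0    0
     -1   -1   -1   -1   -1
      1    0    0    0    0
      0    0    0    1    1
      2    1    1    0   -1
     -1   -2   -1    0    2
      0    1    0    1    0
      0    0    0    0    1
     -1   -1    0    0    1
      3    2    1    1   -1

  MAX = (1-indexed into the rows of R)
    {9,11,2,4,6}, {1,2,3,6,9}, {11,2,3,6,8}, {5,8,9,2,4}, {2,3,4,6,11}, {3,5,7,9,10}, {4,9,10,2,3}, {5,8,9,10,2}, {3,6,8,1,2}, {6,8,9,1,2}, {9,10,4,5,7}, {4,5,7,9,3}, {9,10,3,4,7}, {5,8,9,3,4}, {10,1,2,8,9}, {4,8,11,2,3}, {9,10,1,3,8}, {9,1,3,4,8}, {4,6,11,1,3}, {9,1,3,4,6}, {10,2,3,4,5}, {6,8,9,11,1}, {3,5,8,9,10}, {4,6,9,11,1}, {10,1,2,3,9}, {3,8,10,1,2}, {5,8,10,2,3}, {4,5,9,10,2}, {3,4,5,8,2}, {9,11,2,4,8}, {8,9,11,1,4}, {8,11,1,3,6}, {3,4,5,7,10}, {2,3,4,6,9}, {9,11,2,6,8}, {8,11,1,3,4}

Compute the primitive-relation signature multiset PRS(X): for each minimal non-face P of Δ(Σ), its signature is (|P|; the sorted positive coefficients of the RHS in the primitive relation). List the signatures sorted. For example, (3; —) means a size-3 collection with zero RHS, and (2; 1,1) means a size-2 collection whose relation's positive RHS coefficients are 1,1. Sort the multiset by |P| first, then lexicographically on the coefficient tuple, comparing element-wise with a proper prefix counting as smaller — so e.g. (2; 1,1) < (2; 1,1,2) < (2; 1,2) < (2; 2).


Δ(Σ) — 11 vertices, 20 min non-faces:

  P={1,5}:  v_{1} + v_{5} = v_{8} — sig = (2; 1)
  P={6,10}:  v_{6} + v_{10} = v_{2} — sig = (2; 1)
  P={1,7}:  v_{1} + v_{7} = v_{3} + v_{5} + v_{9} — sig = (2; 1,1,1)
  P={5,6}:  v_{5} + v_{6} = v_{2} + v_{4} + v_{8} — sig = (2; 1,1,1)
  P={10,11}:  v_{10} + v_{11} = v_{2} + v_{4} + v_{8} — sig = (2; 1,1,1)
  P={7,8}:  v_{7} + v_{8} = v_{3} + 2·v_{5} + v_{9} — sig = (2; 1,1,2)
  P={6,7}:  v_{6} + v_{7} = 2·v_{4} + v_{10} — sig = (2; 1,2)
  P={7,11}:  v_{7} + v_{11} = 2·v_{4} + v_{5} — sig = (2; 1,2)
  P={5,11}:  v_{5} + v_{11} = v_{2} + 2·v_{4} + 2·v_{8} — sig = (2; 1,2,2)
  P={2,7}:  v_{2} + v_{7} = 2·v_{4} + 2·v_{10} — sig = (2; 2,2)
  P={1,4,10}:  v_{1} + v_{4} + v_{10} = 0 — sig = (3; —)
  P={1,2,4}:  v_{1} + v_{2} + v_{4} = v_{6} — sig = (3; 1)
  P={4,6,8}:  v_{4} + v_{6} + v_{8} = v_{11} — sig = (3; 1)
  P={4,8,10}:  v_{4} + v_{8} + v_{10} = v_{5} — sig = (3; 1)
  P={1,2,11}:  v_{1} + v_{2} + v_{11} = 2·v_{6} + v_{8} — sig = (3; 1,2)
  P={3,9,11}:  v_{3} + v_{9} + v_{11} = v_{1} + 2·v_{4} — sig = (3; 1,2)
  P={2,3,8,9}:  v_{2} + v_{3} + v_{8} + v_{9} = 0 — sig = (4; —)
  P={2,3,5,9}:  v_{2} + v_{3} + v_{5} + v_{9} = v_{4} + v_{10} — sig = (4; 1,1)
  P={3,6,8,9}:  v_{3} + v_{6} + v_{8} + v_{9} = v_{1} + v_{4} — sig = (4; 1,1)
  P={3,4,5,9,10}:  v_{3} + v_{4} + v_{5} + v_{9} + v_{10} = v_{7} — sig = (5; 1)

Signatures (|P|; sorted positive RHS coefficients), sorted:
[(2; 1), (2; 1), (2; 1,1,1), (2; 1,1,1), (2; 1,1,1), (2; 1,1,2), (2; 1,2), (2; 1,2), (2; 1,2,2), (2; 2,2), (3; —), (3; 1), (3; 1), (3; 1), (3; 1,2), (3; 1,2), (4; —), (4; 1,1), (4; 1,1), (5; 1)]


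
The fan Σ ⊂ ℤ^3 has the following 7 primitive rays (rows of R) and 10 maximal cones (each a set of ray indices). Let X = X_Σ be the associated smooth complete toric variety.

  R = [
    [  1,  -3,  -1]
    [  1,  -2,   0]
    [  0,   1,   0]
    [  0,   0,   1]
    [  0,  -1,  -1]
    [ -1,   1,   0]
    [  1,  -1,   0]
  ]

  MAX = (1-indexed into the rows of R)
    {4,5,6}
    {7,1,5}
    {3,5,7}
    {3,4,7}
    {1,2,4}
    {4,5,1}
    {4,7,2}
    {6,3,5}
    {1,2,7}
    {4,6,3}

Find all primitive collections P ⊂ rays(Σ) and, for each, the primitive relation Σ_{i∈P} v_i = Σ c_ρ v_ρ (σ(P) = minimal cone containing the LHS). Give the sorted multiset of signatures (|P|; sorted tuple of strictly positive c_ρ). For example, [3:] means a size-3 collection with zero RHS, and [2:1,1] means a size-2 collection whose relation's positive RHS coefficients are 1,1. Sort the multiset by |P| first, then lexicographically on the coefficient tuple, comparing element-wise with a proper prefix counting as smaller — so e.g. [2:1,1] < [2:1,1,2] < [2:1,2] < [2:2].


9 collections generate NE(X_Σ); each relation:

  P={6,7}:  v_{6} + v_{7} = 0 ; sig = [2:]
  P={2,3}:  v_{2} + v_{3} = v_{7} ; sig = [2:1]
  P={2,5}:  v_{2} + v_{5} = v_{1} ; sig = [2:1]
  P={1,3}:  v_{1} + v_{3} = v_{5} + v_{7} ; sig = [2:1,1]
  P={2,6}:  v_{2} + v_{6} = v_{4} + v_{5} ; sig = [2:1,1]
  P={1,6}:  v_{1} + v_{6} = v_{4} + 2·v_{5} ; sig = [2:1,2]
  P={3,4,5}:  v_{3} + v_{4} + v_{5} = 0 ; sig = [3:]
  P={4,5,7}:  v_{4} + v_{5} + v_{7} = v_{2} ; sig = [3:1]
  P={1,4,7}:  v_{1} + v_{4} + v_{7} = 2·v_{2} ; sig = [3:2]

Hence PRS(X_Σ) =
    |P|=2: 6 collections, coeffs (), (1), (1), (1,1), (1,1), (1,2)
    |P|=3: 3 collections, coeffs (), (1), (2)


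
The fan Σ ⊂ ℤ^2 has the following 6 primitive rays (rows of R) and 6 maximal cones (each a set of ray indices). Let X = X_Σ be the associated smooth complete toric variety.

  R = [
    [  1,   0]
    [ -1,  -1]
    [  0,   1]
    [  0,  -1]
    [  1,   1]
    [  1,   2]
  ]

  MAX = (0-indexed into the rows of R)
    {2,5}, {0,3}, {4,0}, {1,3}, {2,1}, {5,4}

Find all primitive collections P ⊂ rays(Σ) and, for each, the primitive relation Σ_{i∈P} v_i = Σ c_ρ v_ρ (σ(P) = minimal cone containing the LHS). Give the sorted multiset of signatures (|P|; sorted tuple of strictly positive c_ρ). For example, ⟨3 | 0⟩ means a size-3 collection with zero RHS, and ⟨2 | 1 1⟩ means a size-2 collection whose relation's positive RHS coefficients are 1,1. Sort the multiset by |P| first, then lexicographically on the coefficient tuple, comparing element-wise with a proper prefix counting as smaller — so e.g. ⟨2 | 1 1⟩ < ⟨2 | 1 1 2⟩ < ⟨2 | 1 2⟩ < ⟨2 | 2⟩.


Σ has 9 primitive collections:

  {1,4}:  v_{1} + v_{4} = 0  ⟹  sig = ⟨2 | 0⟩
  {2,3}:  v_{2} + v_{3} = 0  ⟹  sig = ⟨2 | 0⟩
  {0,1}:  v_{0} + v_{1} = v_{3}  ⟹  sig = ⟨2 | 1⟩
  {0,2}:  v_{0} + v_{2} = v_{4}  ⟹  sig = ⟨2 | 1⟩
  {1,5}:  v_{1} + v_{5} = v_{2}  ⟹  sig = ⟨2 | 1⟩
  {2,4}:  v_{2} + v_{4} = v_{5}  ⟹  sig = ⟨2 | 1⟩
  {3,4}:  v_{3} + v_{4} = v_{0}  ⟹  sig = ⟨2 | 1⟩
  {3,5}:  v_{3} + v_{5} = v_{4}  ⟹  sig = ⟨2 | 1⟩
  {0,5}:  v_{0} + v_{5} = 2·v_{4}  ⟹  sig = ⟨2 | 2⟩

Hence PRS(X_Σ) =
    ⟨2 | 0⟩
    ⟨2 | 0⟩
    ⟨2 | 1⟩
    ⟨2 | 1⟩
    ⟨2 | 1⟩
    ⟨2 | 1⟩
    ⟨2 | 1⟩
    ⟨2 | 1⟩
    ⟨2 | 2⟩


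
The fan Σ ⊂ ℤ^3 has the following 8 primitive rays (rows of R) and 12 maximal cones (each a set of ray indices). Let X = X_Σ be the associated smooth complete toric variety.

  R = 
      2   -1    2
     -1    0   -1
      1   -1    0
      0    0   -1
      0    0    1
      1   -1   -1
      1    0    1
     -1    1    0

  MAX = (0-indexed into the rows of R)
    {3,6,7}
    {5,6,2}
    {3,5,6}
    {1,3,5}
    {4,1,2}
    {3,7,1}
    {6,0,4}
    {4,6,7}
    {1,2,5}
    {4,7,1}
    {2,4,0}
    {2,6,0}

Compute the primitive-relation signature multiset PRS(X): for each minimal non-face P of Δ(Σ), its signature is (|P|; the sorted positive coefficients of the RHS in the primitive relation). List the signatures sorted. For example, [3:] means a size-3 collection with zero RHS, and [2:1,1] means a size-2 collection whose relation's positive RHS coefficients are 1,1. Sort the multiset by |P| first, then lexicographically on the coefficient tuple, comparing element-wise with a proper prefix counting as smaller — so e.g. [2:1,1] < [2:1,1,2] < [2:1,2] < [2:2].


Minimal non-faces — 11 found among 8 rays, 12 max cones:

  • {1,6}:  v_{1} + v_{6} = 0  ⟹  sig = [2:]
  • {2,7}:  v_{2} + v_{7} = 0  ⟹  sig = [2:]
  • {3,4}:  v_{3} + v_{4} = 0  ⟹  sig = [2:]
  • {2,3}:  v_{2} + v_{3} = v_{5}  ⟹  sig = [2:1]
  • {4,5}:  v_{4} + v_{5} = v_{2}  ⟹  sig = [2:1]
  • {5,7}:  v_{5} + v_{7} = v_{3}  ⟹  sig = [2:1]
  • {0,1}:  v_{0} + v_{1} = v_{2} + v_{4}  ⟹  sig = [2:1,1]
  • {0,3}:  v_{0} + v_{3} = v_{2} + v_{6}  ⟹  sig = [2:1,1]
  • {0,7}:  v_{0} + v_{7} = v_{4} + v_{6}  ⟹  sig = [2:1,1]
  • {0,5}:  v_{0} + v_{5} = 2·v_{2} + v_{6}  ⟹  sig = [2:1,2]
  • {2,4,6}:  v_{2} + v_{4} + v_{6} = v_{0}  ⟹  sig = [3:1]

so the primitive-relation signature multiset is
    [2:]
    [2:]
    [2:]
    [2:1]
    [2:1]
    [2:1]
    [2:1,1]
    [2:1,1]
    [2:1,1]
    [2:1,2]
    [3:1]


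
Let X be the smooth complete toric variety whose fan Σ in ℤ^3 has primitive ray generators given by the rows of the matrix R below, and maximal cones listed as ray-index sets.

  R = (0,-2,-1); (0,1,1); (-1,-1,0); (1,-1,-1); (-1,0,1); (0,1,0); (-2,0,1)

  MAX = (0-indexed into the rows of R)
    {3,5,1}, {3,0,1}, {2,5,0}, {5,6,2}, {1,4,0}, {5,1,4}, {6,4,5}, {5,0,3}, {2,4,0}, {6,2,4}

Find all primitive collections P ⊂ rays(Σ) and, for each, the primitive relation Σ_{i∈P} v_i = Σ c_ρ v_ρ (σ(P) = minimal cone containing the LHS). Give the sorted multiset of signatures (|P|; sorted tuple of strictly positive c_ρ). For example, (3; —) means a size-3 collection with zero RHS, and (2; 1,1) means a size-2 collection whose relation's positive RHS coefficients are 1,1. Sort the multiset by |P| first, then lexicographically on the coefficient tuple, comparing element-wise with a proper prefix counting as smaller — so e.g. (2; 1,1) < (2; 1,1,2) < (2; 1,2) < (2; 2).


9 collections generate NE(X_Σ); each relation:

  P={1,2}:  v_{1} + v_{2} = v_{4}  ⟹  sig = (2; 1)
  P={2,3}:  v_{2} + v_{3} = v_{0}  ⟹  sig = (2; 1)
  P={3,6}:  v_{3} + v_{6} = v_{2}  ⟹  sig = (2; 1)
  P={3,4}:  v_{3} + v_{4} = v_{0} + v_{1}  ⟹  sig = (2; 1,1)
  P={1,6}:  v_{1} + v_{6} = 2·v_{4} + v_{5}  ⟹  sig = (2; 1,2)
  P={0,6}:  v_{0} + v_{6} = 2·v_{2}  ⟹  sig = (2; 2)
  P={0,1,5}:  v_{0} + v_{1} + v_{5} = 0  ⟹  sig = (3; —)
  P={0,4,5}:  v_{0} + v_{4} + v_{5} = v_{2}  ⟹  sig = (3; 1)
  P={2,4,5}:  v_{2} + v_{4} + v_{5} = v_{6}  ⟹  sig = (3; 1)

Sorted signature multiset PRS(X):
{ (2; 1) ×3,  (2; 1,1),  (2; 1,2),  (2; 2),  (3; —),  (3; 1) ×2 }


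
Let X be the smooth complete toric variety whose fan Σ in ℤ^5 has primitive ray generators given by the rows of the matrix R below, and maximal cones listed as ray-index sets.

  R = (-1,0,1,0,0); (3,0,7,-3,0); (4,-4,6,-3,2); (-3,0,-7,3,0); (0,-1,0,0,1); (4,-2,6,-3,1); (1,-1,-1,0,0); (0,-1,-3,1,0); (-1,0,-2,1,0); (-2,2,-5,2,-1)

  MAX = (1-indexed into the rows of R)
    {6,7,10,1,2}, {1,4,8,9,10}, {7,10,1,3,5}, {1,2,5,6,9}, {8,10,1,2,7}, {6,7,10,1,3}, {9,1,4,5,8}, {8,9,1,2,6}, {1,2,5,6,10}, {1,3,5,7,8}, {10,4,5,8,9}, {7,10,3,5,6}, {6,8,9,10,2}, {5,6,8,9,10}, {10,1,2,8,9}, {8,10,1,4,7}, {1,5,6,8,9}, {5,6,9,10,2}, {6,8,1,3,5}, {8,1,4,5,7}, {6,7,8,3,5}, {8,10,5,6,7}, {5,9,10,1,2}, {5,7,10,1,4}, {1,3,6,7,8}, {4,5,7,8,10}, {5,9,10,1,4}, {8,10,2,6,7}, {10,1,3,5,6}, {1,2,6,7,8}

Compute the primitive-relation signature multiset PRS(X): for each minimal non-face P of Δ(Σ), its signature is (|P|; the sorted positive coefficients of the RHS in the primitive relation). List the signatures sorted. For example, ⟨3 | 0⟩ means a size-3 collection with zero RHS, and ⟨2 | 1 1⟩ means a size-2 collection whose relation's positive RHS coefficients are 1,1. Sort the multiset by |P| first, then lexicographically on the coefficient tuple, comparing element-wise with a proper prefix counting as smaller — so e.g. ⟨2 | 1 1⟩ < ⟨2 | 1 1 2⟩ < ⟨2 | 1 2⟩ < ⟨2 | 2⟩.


13 minimal non-faces of Δ(Σ) (on 10 rays):

  P = {2,4}:  v_{2} + v_{4} = 0 ; sig = ⟨2 | 0⟩
  P = {7,9}:  v_{7} + v_{9} = v_{8} ; sig = ⟨2 | 1⟩
  P = {4,6}:  v_{4} + v_{6} = v_{5} + v_{7} ; sig = ⟨2 | 1 1⟩
  P = {3,9}:  v_{3} + v_{9} = v_{1} + v_{5} + v_{6} + v_{8} ; sig = ⟨2 | 1 1 1 1⟩
  P = {2,3}:  v_{2} + v_{3} = v_{1} + 2·v_{6} ; sig = ⟨2 | 1 2⟩
  P = {3,4}:  v_{3} + v_{4} = v_{1} + 2·v_{5} + 2·v_{7} ; sig = ⟨2 | 1 2 2⟩
  P = {2,5,7}:  v_{2} + v_{5} + v_{7} = v_{6} ; sig = ⟨3 | 1⟩
  P = {2,5,8}:  v_{2} + v_{5} + v_{8} = v_{6} + v_{9} ; sig = ⟨3 | 1 1⟩
  P = {3,8,10}:  v_{3} + v_{8} + v_{10} = v_{5} + 2·v_{7} ; sig = ⟨3 | 1 2⟩
  P = {1,6,9,10}:  v_{1} + v_{6} + v_{9} + v_{10} = 0 ; sig = ⟨4 | 0⟩
  P = {1,5,6,7}:  v_{1} + v_{5} + v_{6} + v_{7} = v_{3} ; sig = ⟨4 | 1⟩
  P = {1,5,8,10}:  v_{1} + v_{5} + v_{8} + v_{10} = v_{4} ; sig = ⟨4 | 1⟩
  P = {1,6,8,10}:  v_{1} + v_{6} + v_{8} + v_{10} = v_{7} ; sig = ⟨4 | 1⟩

Sorted signature multiset PRS(X):
{ ⟨2 | 0⟩,  ⟨2 | 1⟩,  ⟨2 | 1 1⟩,  ⟨2 | 1 1 1 1⟩,  ⟨2 | 1 2⟩,  ⟨2 | 1 2 2⟩,  ⟨3 | 1⟩,  ⟨3 | 1 1⟩,  ⟨3 | 1 2⟩,  ⟨4 | 0⟩,  ⟨4 | 1⟩ ×3 }


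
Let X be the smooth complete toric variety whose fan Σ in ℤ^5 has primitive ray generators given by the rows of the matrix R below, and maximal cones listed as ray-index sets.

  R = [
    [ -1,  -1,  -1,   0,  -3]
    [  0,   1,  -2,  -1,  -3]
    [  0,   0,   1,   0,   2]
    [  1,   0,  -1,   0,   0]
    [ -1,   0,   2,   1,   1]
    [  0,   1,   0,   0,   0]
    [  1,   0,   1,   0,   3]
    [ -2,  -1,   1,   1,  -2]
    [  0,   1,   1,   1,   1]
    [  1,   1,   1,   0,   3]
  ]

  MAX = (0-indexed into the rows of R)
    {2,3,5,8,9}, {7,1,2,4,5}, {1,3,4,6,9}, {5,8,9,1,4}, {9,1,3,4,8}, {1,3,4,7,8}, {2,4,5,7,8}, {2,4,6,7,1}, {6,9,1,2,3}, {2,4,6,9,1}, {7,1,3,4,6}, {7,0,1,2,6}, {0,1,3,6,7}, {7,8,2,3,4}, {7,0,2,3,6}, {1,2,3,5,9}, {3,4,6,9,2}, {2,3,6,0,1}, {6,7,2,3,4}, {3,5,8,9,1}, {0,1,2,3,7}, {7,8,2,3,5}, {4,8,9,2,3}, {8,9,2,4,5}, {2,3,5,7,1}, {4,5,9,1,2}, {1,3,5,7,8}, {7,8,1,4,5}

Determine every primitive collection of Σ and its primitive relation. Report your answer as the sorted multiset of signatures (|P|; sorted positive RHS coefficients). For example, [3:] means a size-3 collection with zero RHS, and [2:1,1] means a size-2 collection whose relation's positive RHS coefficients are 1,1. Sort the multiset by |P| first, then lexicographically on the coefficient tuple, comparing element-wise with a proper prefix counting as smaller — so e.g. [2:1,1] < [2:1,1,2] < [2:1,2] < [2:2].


11 collections generate NE(X_Σ); each relation:

  {0,9}:  v_{0} + v_{9} = 0  ⟹  sig = [2:]
  {0,4}:  v_{0} + v_{4} = v_{7}  ⟹  sig = [2:1]
  {5,6}:  v_{5} + v_{6} = v_{9}  ⟹  sig = [2:1]
  {7,9}:  v_{7} + v_{9} = v_{4}  ⟹  sig = [2:1]
  {0,8}:  v_{0} + v_{8} = v_{3} + v_{5} + v_{7}  ⟹  sig = [2:1,1,1]
  {6,8}:  v_{6} + v_{8} = v_{3} + v_{4} + v_{9}  ⟹  sig = [2:1,1,1]
  {0,5}:  v_{0} + v_{5} = v_{1} + v_{2} + v_{3} + v_{7}  ⟹  sig = [2:1,1,1,1]
  {3,4,5}:  v_{3} + v_{4} + v_{5} = v_{8}  ⟹  sig = [3:1]
  {1,2,8}:  v_{1} + v_{2} + v_{8} = 2·v_{5}  ⟹  sig = [3:2]
  {1,2,3,4}:  v_{1} + v_{2} + v_{3} + v_{4} = v_{5}  ⟹  sig = [4:1]
  {1,2,3,6,7}:  v_{1} + v_{2} + v_{3} + v_{6} + v_{7} = 0  ⟹  sig = [5:]

Hence PRS(X_Σ) =
[[2:], [2:1], [2:1], [2:1], [2:1,1,1], [2:1,1,1], [2:1,1,1,1], [3:1], [3:2], [4:1], [5:]]


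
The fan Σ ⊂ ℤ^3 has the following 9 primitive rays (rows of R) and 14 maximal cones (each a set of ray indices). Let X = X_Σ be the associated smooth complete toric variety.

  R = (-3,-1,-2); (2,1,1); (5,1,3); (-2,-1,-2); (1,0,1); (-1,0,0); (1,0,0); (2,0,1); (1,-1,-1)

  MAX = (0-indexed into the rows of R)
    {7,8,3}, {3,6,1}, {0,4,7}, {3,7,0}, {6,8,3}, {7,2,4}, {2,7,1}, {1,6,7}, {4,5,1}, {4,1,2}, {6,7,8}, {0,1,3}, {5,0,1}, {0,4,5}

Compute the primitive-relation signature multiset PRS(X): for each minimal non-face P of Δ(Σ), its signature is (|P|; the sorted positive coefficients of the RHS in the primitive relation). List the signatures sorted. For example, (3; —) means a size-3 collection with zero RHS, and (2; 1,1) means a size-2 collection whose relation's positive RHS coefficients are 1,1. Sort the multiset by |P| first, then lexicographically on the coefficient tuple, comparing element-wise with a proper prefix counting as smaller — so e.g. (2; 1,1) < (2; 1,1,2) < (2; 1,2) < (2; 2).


Σ has 20 primitive collections:

  {5,6}:  v_{5} + v_{6} = 0  →  sig = (2; —)
  {0,2}:  v_{0} + v_{2} = v_{7}  →  sig = (2; 1)
  {0,6}:  v_{0} + v_{6} = v_{3}  →  sig = (2; 1)
  {3,5}:  v_{3} + v_{5} = v_{0}  →  sig = (2; 1)
  {4,6}:  v_{4} + v_{6} = v_{7}  →  sig = (2; 1)
  {5,7}:  v_{5} + v_{7} = v_{4}  →  sig = (2; 1)
  {2,3}:  v_{2} + v_{3} = v_{6} + v_{7}  →  sig = (2; 1,1)
  {3,4}:  v_{3} + v_{4} = v_{0} + v_{7}  →  sig = (2; 1,1)
  {5,8}:  v_{5} + v_{8} = v_{3} + v_{7}  →  sig = (2; 1,1)
  {0,8}:  v_{0} + v_{8} = 2·v_{3} + v_{7}  →  sig = (2; 1,2)
  {2,5}:  v_{2} + v_{5} = v_{1} + 2·v_{4}  →  sig = (2; 1,2)
  {2,6}:  v_{2} + v_{6} = v_{1} + 2·v_{7}  →  sig = (2; 1,2)
  {4,8}:  v_{4} + v_{8} = v_{3} + 2·v_{7}  →  sig = (2; 1,2)
  {2,8}:  v_{2} + v_{8} = 2·v_{6} + 2·v_{7}  →  sig = (2; 2,2)
  {1,8}:  v_{1} + v_{8} = 3·v_{6}  →  sig = (2; 3)
  {0,1,4}:  v_{0} + v_{1} + v_{4} = 0  →  sig = (3; —)
  {0,1,7}:  v_{0} + v_{1} + v_{7} = v_{6}  →  sig = (3; 1)
  {1,4,7}:  v_{1} + v_{4} + v_{7} = v_{2}  →  sig = (3; 1)
  {3,6,7}:  v_{3} + v_{6} + v_{7} = v_{8}  →  sig = (3; 1)
  {1,3,7}:  v_{1} + v_{3} + v_{7} = 2·v_{6}  →  sig = (3; 2)

Signatures (|P|; sorted positive RHS coefficients), sorted:
[(2; —), (2; 1), (2; 1), (2; 1), (2; 1), (2; 1), (2; 1,1), (2; 1,1), (2; 1,1), (2; 1,2), (2; 1,2), (2; 1,2), (2; 1,2), (2; 2,2), (2; 3), (3; —), (3; 1), (3; 1), (3; 1), (3; 2)]


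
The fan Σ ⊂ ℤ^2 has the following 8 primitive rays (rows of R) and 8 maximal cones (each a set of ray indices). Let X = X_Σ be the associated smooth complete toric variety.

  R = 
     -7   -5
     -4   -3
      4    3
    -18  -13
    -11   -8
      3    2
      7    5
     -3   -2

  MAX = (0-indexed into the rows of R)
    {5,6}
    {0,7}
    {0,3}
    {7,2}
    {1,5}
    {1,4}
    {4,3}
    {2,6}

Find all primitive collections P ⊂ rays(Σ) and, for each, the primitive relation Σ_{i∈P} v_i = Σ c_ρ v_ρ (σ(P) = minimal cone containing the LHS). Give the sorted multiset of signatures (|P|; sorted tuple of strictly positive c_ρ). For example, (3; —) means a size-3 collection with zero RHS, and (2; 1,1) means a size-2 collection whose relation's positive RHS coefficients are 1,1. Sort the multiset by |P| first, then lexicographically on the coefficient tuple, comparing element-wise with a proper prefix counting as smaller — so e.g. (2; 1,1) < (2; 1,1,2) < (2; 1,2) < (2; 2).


Σ has 20 primitive collections:

  P = {0,6}:  v_{0} + v_{6} = 0 — sig = (2; —)
  P = {1,2}:  v_{1} + v_{2} = 0 — sig = (2; —)
  P = {5,7}:  v_{5} + v_{7} = 0 — sig = (2; —)
  P = {0,1}:  v_{0} + v_{1} = v_{4} — sig = (2; 1)
  P = {0,2}:  v_{0} + v_{2} = v_{7} — sig = (2; 1)
  P = {0,4}:  v_{0} + v_{4} = v_{3} — sig = (2; 1)
  P = {0,5}:  v_{0} + v_{5} = v_{1} — sig = (2; 1)
  P = {1,6}:  v_{1} + v_{6} = v_{5} — sig = (2; 1)
  P = {1,7}:  v_{1} + v_{7} = v_{0} — sig = (2; 1)
  P = {2,4}:  v_{2} + v_{4} = v_{0} — sig = (2; 1)
  P = {2,5}:  v_{2} + v_{5} = v_{6} — sig = (2; 1)
  P = {3,6}:  v_{3} + v_{6} = v_{4} — sig = (2; 1)
  P = {4,6}:  v_{4} + v_{6} = v_{1} — sig = (2; 1)
  P = {6,7}:  v_{6} + v_{7} = v_{2} — sig = (2; 1)
  P = {3,5}:  v_{3} + v_{5} = v_{1} + v_{4} — sig = (2; 1,1)
  P = {1,3}:  v_{1} + v_{3} = 2·v_{4} — sig = (2; 2)
  P = {2,3}:  v_{2} + v_{3} = 2·v_{0} — sig = (2; 2)
  P = {4,5}:  v_{4} + v_{5} = 2·v_{1} — sig = (2; 2)
  P = {4,7}:  v_{4} + v_{7} = 2·v_{0} — sig = (2; 2)
  P = {3,7}:  v_{3} + v_{7} = 3·v_{0} — sig = (2; 3)

Hence PRS(X_Σ) =
    |P|=2: 20 collections, coeffs (), (), (), (1), (1), (1), (1), (1), (1), (1), (1), (1), (1), (1), (1,1), (2), (2), (2), (2), (3)


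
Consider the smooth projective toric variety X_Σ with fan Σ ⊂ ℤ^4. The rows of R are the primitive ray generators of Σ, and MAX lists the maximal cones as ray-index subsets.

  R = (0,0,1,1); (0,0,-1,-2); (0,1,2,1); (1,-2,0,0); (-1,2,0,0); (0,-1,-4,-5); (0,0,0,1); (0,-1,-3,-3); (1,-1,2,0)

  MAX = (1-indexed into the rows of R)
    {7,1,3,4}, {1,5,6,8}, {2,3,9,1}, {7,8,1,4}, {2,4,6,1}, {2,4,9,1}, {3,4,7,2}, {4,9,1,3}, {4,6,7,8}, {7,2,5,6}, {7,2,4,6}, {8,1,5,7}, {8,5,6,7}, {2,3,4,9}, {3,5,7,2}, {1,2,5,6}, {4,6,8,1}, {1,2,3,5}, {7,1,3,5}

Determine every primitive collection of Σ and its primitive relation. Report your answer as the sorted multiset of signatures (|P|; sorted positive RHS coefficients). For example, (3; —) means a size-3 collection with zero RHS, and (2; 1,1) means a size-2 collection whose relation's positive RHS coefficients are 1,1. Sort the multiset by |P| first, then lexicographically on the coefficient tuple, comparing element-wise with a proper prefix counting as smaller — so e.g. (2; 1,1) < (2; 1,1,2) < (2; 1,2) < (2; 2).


Minimal non-faces — 11 found among 9 rays, 19 max cones:

  • {4,5}:  v_{4} + v_{5} = 0  so sig = (2; —)
  • {2,8}:  v_{2} + v_{8} = v_{6}  so sig = (2; 1)
  • {3,8}:  v_{3} + v_{8} = v_{2}  so sig = (2; 1)
  • {7,9}:  v_{7} + v_{9} = v_{3} + v_{4}  so sig = (2; 1,1)
  • {5,9}:  v_{5} + v_{9} = v_{1} + v_{2} + v_{3}  so sig = (2; 1,1,1)
  • {8,9}:  v_{8} + v_{9} = v_{1} + 2·v_{2} + v_{4}  so sig = (2; 1,1,2)
  • {6,9}:  v_{6} + v_{9} = v_{1} + 3·v_{2} + v_{4}  so sig = (2; 1,1,3)
  • {3,6}:  v_{3} + v_{6} = 2·v_{2}  so sig = (2; 2)
  • {1,2,7}:  v_{1} + v_{2} + v_{7} = 0  so sig = (3; —)
  • {1,6,7}:  v_{1} + v_{6} + v_{7} = v_{8}  so sig = (3; 1)
  • {1,2,3,4}:  v_{1} + v_{2} + v_{3} + v_{4} = v_{9}  so sig = (4; 1)

Sorted signature multiset PRS(X):
    |P|=2: 8 collections, coeffs (), (1), (1), (1,1), (1,1,1), (1,1,2), (1,1,3), (2)
    |P|=3: 2 collections, coeffs (), (1)
    |P|=4: 1 collection, coeffs (1)


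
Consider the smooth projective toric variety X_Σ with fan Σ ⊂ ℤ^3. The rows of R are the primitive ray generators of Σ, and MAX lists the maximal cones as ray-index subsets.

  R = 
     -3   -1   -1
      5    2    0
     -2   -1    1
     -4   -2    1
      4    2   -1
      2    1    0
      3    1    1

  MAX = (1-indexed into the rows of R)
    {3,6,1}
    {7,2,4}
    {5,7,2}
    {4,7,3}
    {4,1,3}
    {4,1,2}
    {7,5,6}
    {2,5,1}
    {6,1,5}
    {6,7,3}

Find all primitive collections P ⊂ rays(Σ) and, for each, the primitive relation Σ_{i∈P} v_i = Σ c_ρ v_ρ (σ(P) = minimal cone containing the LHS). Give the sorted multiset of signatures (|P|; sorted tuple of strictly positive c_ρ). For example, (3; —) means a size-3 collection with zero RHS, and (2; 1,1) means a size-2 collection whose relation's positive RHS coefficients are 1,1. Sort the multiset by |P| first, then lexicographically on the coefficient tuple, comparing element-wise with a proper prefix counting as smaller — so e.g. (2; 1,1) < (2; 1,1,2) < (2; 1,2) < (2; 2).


6 minimal non-faces of Δ(Σ) (on 7 rays):

  {1,7}:  v_{1} + v_{7} = 0  so sig = (2; —)
  {4,5}:  v_{4} + v_{5} = 0  so sig = (2; —)
  {2,3}:  v_{2} + v_{3} = v_{7}  so sig = (2; 1)
  {3,5}:  v_{3} + v_{5} = v_{6}  so sig = (2; 1)
  {4,6}:  v_{4} + v_{6} = v_{3}  so sig = (2; 1)
  {2,6}:  v_{2} + v_{6} = v_{5} + v_{7}  so sig = (2; 1,1)

so the primitive-relation signature multiset is
    (2; —)
    (2; —)
    (2; 1)
    (2; 1)
    (2; 1)
    (2; 1,1)


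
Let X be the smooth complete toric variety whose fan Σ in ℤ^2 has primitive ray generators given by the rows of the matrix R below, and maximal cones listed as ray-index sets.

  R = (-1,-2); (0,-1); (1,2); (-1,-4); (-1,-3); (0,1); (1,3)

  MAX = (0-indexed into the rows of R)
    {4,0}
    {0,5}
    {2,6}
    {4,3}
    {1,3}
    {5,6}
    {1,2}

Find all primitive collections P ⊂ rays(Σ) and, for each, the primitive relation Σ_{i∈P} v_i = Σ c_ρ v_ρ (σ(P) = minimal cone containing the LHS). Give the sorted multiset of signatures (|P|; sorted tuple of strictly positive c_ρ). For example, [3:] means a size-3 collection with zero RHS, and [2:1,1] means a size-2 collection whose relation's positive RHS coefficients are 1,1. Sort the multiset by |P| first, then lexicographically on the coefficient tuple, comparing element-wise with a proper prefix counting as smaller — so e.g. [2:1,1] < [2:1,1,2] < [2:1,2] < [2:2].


14 minimal non-faces of Δ(Σ) (on 7 rays):

  P={0,2}:  v_{0} + v_{2} = 0  ⟹  sig = [2:]
  P={1,5}:  v_{1} + v_{5} = 0  ⟹  sig = [2:]
  P={4,6}:  v_{4} + v_{6} = 0  ⟹  sig = [2:]
  P={0,1}:  v_{0} + v_{1} = v_{4}  ⟹  sig = [2:1]
  P={0,6}:  v_{0} + v_{6} = v_{5}  ⟹  sig = [2:1]
  P={1,4}:  v_{1} + v_{4} = v_{3}  ⟹  sig = [2:1]
  P={1,6}:  v_{1} + v_{6} = v_{2}  ⟹  sig = [2:1]
  P={2,4}:  v_{2} + v_{4} = v_{1}  ⟹  sig = [2:1]
  P={2,5}:  v_{2} + v_{5} = v_{6}  ⟹  sig = [2:1]
  P={3,5}:  v_{3} + v_{5} = v_{4}  ⟹  sig = [2:1]
  P={3,6}:  v_{3} + v_{6} = v_{1}  ⟹  sig = [2:1]
  P={4,5}:  v_{4} + v_{5} = v_{0}  ⟹  sig = [2:1]
  P={0,3}:  v_{0} + v_{3} = 2·v_{4}  ⟹  sig = [2:2]
  P={2,3}:  v_{2} + v_{3} = 2·v_{1}  ⟹  sig = [2:2]

Sorted signature multiset PRS(X):
{ [2:] ×3,  [2:1] ×9,  [2:2] ×2 }
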